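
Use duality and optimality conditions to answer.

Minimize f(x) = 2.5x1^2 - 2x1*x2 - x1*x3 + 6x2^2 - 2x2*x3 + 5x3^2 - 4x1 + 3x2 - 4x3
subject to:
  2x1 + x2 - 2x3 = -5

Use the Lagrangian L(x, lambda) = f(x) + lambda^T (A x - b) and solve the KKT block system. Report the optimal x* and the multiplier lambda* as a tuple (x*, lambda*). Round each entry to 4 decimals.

Form the Lagrangian:
  L(x, lambda) = (1/2) x^T Q x + c^T x + lambda^T (A x - b)
Stationarity (grad_x L = 0): Q x + c + A^T lambda = 0.
Primal feasibility: A x = b.

This gives the KKT block system:
  [ Q   A^T ] [ x     ]   [-c ]
  [ A    0  ] [ lambda ] = [ b ]

Solving the linear system:
  x*      = (-1.0909, -0.6364, 1.0909)
  lambda* = (4.6364)
  f(x*)   = 10.6364

x* = (-1.0909, -0.6364, 1.0909), lambda* = (4.6364)


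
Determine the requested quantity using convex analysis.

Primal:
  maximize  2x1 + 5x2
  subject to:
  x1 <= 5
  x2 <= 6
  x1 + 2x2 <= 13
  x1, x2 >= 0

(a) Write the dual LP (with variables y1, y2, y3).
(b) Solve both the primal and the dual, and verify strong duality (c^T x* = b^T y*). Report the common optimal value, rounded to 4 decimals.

The standard primal-dual pair for 'max c^T x s.t. A x <= b, x >= 0' is:
  Dual:  min b^T y  s.t.  A^T y >= c,  y >= 0.

So the dual LP is:
  minimize  5y1 + 6y2 + 13y3
  subject to:
    y1 + y3 >= 2
    y2 + 2y3 >= 5
    y1, y2, y3 >= 0

Solving the primal: x* = (1, 6).
  primal value c^T x* = 32.
Solving the dual: y* = (0, 1, 2).
  dual value b^T y* = 32.
Strong duality: c^T x* = b^T y*. Confirmed.

32


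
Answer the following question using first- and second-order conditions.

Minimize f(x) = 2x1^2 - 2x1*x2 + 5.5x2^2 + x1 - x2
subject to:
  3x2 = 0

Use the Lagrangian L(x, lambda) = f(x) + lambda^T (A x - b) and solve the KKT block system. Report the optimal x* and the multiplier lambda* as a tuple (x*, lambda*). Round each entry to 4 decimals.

Form the Lagrangian:
  L(x, lambda) = (1/2) x^T Q x + c^T x + lambda^T (A x - b)
Stationarity (grad_x L = 0): Q x + c + A^T lambda = 0.
Primal feasibility: A x = b.

This gives the KKT block system:
  [ Q   A^T ] [ x     ]   [-c ]
  [ A    0  ] [ lambda ] = [ b ]

Solving the linear system:
  x*      = (-0.25, 0)
  lambda* = (0.1667)
  f(x*)   = -0.125

x* = (-0.25, 0), lambda* = (0.1667)


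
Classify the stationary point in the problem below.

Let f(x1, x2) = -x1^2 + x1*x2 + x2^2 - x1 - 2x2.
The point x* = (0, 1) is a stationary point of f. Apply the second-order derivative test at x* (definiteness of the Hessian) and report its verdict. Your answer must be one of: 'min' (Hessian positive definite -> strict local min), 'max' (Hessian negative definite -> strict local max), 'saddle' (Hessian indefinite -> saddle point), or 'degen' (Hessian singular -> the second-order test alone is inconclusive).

Compute the Hessian H = grad^2 f:
  H = [[-2, 1], [1, 2]]
Verify stationarity: grad f(x*) = H x* + g = (0, 0).
Eigenvalues of H: -2.2361, 2.2361.
Eigenvalues have mixed signs, so H is indefinite -> x* is a saddle point.

saddle


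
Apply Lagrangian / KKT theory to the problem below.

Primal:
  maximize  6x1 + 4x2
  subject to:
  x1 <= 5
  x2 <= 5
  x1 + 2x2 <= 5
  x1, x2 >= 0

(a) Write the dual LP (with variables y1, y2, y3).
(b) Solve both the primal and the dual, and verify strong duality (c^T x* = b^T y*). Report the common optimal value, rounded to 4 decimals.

The standard primal-dual pair for 'max c^T x s.t. A x <= b, x >= 0' is:
  Dual:  min b^T y  s.t.  A^T y >= c,  y >= 0.

So the dual LP is:
  minimize  5y1 + 5y2 + 5y3
  subject to:
    y1 + y3 >= 6
    y2 + 2y3 >= 4
    y1, y2, y3 >= 0

Solving the primal: x* = (5, 0).
  primal value c^T x* = 30.
Solving the dual: y* = (4, 0, 2).
  dual value b^T y* = 30.
Strong duality: c^T x* = b^T y*. Confirmed.

30


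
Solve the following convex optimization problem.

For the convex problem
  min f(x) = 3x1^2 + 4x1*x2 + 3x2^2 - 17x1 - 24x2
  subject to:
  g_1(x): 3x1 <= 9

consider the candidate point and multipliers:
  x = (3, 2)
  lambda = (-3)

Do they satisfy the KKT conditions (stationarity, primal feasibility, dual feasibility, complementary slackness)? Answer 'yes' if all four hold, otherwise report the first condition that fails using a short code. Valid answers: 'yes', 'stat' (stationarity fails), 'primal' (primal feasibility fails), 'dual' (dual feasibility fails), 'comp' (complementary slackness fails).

Gradient of f: grad f(x) = Q x + c = (9, 0)
Constraint values g_i(x) = a_i^T x - b_i:
  g_1((3, 2)) = 0
Stationarity residual: grad f(x) + sum_i lambda_i a_i = (0, 0)
  -> stationarity OK
Primal feasibility (all g_i <= 0): OK
Dual feasibility (all lambda_i >= 0): FAILS
Complementary slackness (lambda_i * g_i(x) = 0 for all i): OK

Verdict: the first failing condition is dual_feasibility -> dual.

dual


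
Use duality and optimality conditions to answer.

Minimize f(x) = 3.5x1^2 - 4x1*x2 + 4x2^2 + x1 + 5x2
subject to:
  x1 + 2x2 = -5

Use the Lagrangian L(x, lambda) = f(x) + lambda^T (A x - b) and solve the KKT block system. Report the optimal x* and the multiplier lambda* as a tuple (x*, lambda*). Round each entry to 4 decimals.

Form the Lagrangian:
  L(x, lambda) = (1/2) x^T Q x + c^T x + lambda^T (A x - b)
Stationarity (grad_x L = 0): Q x + c + A^T lambda = 0.
Primal feasibility: A x = b.

This gives the KKT block system:
  [ Q   A^T ] [ x     ]   [-c ]
  [ A    0  ] [ lambda ] = [ b ]

Solving the linear system:
  x*      = (-1.4231, -1.7885)
  lambda* = (1.8077)
  f(x*)   = -0.6635

x* = (-1.4231, -1.7885), lambda* = (1.8077)


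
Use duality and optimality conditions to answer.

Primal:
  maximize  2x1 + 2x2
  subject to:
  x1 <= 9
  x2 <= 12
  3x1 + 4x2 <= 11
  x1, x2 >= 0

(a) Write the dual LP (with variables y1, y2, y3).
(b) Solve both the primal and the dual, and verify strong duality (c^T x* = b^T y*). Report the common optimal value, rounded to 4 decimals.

The standard primal-dual pair for 'max c^T x s.t. A x <= b, x >= 0' is:
  Dual:  min b^T y  s.t.  A^T y >= c,  y >= 0.

So the dual LP is:
  minimize  9y1 + 12y2 + 11y3
  subject to:
    y1 + 3y3 >= 2
    y2 + 4y3 >= 2
    y1, y2, y3 >= 0

Solving the primal: x* = (3.6667, 0).
  primal value c^T x* = 7.3333.
Solving the dual: y* = (0, 0, 0.6667).
  dual value b^T y* = 7.3333.
Strong duality: c^T x* = b^T y*. Confirmed.

7.3333


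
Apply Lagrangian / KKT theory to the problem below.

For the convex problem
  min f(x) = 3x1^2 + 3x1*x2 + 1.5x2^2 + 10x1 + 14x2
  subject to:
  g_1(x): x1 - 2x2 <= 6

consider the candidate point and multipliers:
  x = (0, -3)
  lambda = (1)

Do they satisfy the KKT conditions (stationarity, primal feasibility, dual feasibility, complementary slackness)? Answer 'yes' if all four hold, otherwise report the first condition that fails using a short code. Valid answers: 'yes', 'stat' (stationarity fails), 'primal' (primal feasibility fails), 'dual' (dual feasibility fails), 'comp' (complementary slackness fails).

Gradient of f: grad f(x) = Q x + c = (1, 5)
Constraint values g_i(x) = a_i^T x - b_i:
  g_1((0, -3)) = 0
Stationarity residual: grad f(x) + sum_i lambda_i a_i = (2, 3)
  -> stationarity FAILS
Primal feasibility (all g_i <= 0): OK
Dual feasibility (all lambda_i >= 0): OK
Complementary slackness (lambda_i * g_i(x) = 0 for all i): OK

Verdict: the first failing condition is stationarity -> stat.

stat


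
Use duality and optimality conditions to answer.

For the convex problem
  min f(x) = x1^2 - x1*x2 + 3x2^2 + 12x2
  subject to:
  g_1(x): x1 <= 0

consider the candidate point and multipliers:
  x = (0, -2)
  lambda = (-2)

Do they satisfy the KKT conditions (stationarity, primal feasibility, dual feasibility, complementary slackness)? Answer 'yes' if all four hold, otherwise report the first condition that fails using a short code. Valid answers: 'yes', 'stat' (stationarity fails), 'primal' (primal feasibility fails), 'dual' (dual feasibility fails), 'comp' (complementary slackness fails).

Gradient of f: grad f(x) = Q x + c = (2, 0)
Constraint values g_i(x) = a_i^T x - b_i:
  g_1((0, -2)) = 0
Stationarity residual: grad f(x) + sum_i lambda_i a_i = (0, 0)
  -> stationarity OK
Primal feasibility (all g_i <= 0): OK
Dual feasibility (all lambda_i >= 0): FAILS
Complementary slackness (lambda_i * g_i(x) = 0 for all i): OK

Verdict: the first failing condition is dual_feasibility -> dual.

dual


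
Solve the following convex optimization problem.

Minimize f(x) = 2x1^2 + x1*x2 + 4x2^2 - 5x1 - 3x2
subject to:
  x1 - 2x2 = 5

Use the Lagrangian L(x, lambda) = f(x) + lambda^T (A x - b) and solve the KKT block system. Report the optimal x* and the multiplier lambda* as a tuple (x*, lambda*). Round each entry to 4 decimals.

Form the Lagrangian:
  L(x, lambda) = (1/2) x^T Q x + c^T x + lambda^T (A x - b)
Stationarity (grad_x L = 0): Q x + c + A^T lambda = 0.
Primal feasibility: A x = b.

This gives the KKT block system:
  [ Q   A^T ] [ x     ]   [-c ]
  [ A    0  ] [ lambda ] = [ b ]

Solving the linear system:
  x*      = (2.7143, -1.1429)
  lambda* = (-4.7143)
  f(x*)   = 6.7143

x* = (2.7143, -1.1429), lambda* = (-4.7143)


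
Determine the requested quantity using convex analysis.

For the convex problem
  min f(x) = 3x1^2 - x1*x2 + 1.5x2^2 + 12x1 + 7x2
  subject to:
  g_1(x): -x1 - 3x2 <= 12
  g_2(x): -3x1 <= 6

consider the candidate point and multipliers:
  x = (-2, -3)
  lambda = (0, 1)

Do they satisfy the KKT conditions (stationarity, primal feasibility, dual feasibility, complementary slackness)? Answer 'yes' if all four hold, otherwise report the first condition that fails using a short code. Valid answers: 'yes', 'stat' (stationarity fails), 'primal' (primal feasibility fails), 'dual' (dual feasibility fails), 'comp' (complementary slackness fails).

Gradient of f: grad f(x) = Q x + c = (3, 0)
Constraint values g_i(x) = a_i^T x - b_i:
  g_1((-2, -3)) = -1
  g_2((-2, -3)) = 0
Stationarity residual: grad f(x) + sum_i lambda_i a_i = (0, 0)
  -> stationarity OK
Primal feasibility (all g_i <= 0): OK
Dual feasibility (all lambda_i >= 0): OK
Complementary slackness (lambda_i * g_i(x) = 0 for all i): OK

Verdict: yes, KKT holds.

yes


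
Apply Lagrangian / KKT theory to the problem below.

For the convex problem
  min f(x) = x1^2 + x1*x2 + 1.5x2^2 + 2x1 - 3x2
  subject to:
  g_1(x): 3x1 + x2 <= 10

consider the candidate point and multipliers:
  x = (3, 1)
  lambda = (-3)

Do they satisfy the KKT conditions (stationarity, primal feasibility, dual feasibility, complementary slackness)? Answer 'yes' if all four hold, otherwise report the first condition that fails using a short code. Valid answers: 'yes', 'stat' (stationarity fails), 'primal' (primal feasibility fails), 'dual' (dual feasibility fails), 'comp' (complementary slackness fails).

Gradient of f: grad f(x) = Q x + c = (9, 3)
Constraint values g_i(x) = a_i^T x - b_i:
  g_1((3, 1)) = 0
Stationarity residual: grad f(x) + sum_i lambda_i a_i = (0, 0)
  -> stationarity OK
Primal feasibility (all g_i <= 0): OK
Dual feasibility (all lambda_i >= 0): FAILS
Complementary slackness (lambda_i * g_i(x) = 0 for all i): OK

Verdict: the first failing condition is dual_feasibility -> dual.

dual


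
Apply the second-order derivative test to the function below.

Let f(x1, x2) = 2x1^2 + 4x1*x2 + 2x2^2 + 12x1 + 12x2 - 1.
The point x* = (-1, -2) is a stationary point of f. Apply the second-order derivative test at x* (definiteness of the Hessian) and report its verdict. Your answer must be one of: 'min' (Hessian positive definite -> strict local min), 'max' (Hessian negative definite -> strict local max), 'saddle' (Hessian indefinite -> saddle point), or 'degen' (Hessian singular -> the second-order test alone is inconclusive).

Compute the Hessian H = grad^2 f:
  H = [[4, 4], [4, 4]]
Verify stationarity: grad f(x*) = H x* + g = (0, 0).
Eigenvalues of H: 0, 8.
H has a zero eigenvalue (singular; positive semidefinite but not definite), so H is neither positive definite, negative definite, nor indefinite. The second-order test alone is inconclusive -> degen.
(Indeed, f is constant along the null direction of H through x*, so x* is not a strict local extremum.)

degen


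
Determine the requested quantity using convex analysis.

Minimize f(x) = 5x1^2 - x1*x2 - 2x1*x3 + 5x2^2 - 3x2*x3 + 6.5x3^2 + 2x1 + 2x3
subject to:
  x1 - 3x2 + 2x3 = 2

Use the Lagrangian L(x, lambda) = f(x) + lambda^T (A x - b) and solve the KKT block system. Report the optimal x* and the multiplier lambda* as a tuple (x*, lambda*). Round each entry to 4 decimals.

Form the Lagrangian:
  L(x, lambda) = (1/2) x^T Q x + c^T x + lambda^T (A x - b)
Stationarity (grad_x L = 0): Q x + c + A^T lambda = 0.
Primal feasibility: A x = b.

This gives the KKT block system:
  [ Q   A^T ] [ x     ]   [-c ]
  [ A    0  ] [ lambda ] = [ b ]

Solving the linear system:
  x*      = (-0.0386, -0.6602, 0.0289)
  lambda* = (-2.2169)
  f(x*)   = 2.2072

x* = (-0.0386, -0.6602, 0.0289), lambda* = (-2.2169)


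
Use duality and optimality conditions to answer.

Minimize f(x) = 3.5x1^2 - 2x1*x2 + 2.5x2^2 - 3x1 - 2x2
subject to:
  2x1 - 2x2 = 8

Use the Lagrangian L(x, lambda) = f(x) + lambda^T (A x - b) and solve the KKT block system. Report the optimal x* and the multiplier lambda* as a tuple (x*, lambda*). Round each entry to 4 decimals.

Form the Lagrangian:
  L(x, lambda) = (1/2) x^T Q x + c^T x + lambda^T (A x - b)
Stationarity (grad_x L = 0): Q x + c + A^T lambda = 0.
Primal feasibility: A x = b.

This gives the KKT block system:
  [ Q   A^T ] [ x     ]   [-c ]
  [ A    0  ] [ lambda ] = [ b ]

Solving the linear system:
  x*      = (2.125, -1.875)
  lambda* = (-7.8125)
  f(x*)   = 29.9375

x* = (2.125, -1.875), lambda* = (-7.8125)


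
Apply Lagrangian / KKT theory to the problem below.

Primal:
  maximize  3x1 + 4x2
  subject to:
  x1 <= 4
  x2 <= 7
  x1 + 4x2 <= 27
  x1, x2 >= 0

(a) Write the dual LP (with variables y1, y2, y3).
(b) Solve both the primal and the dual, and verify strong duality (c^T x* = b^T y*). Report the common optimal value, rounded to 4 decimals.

The standard primal-dual pair for 'max c^T x s.t. A x <= b, x >= 0' is:
  Dual:  min b^T y  s.t.  A^T y >= c,  y >= 0.

So the dual LP is:
  minimize  4y1 + 7y2 + 27y3
  subject to:
    y1 + y3 >= 3
    y2 + 4y3 >= 4
    y1, y2, y3 >= 0

Solving the primal: x* = (4, 5.75).
  primal value c^T x* = 35.
Solving the dual: y* = (2, 0, 1).
  dual value b^T y* = 35.
Strong duality: c^T x* = b^T y*. Confirmed.

35


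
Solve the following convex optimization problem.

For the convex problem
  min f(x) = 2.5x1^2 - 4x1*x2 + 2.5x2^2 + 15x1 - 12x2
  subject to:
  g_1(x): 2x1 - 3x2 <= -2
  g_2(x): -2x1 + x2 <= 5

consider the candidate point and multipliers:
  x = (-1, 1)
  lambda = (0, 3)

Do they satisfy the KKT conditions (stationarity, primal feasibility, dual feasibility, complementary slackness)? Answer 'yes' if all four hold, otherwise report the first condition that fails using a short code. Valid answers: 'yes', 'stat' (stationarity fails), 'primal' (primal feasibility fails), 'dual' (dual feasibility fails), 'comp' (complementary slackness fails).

Gradient of f: grad f(x) = Q x + c = (6, -3)
Constraint values g_i(x) = a_i^T x - b_i:
  g_1((-1, 1)) = -3
  g_2((-1, 1)) = -2
Stationarity residual: grad f(x) + sum_i lambda_i a_i = (0, 0)
  -> stationarity OK
Primal feasibility (all g_i <= 0): OK
Dual feasibility (all lambda_i >= 0): OK
Complementary slackness (lambda_i * g_i(x) = 0 for all i): FAILS

Verdict: the first failing condition is complementary_slackness -> comp.

comp


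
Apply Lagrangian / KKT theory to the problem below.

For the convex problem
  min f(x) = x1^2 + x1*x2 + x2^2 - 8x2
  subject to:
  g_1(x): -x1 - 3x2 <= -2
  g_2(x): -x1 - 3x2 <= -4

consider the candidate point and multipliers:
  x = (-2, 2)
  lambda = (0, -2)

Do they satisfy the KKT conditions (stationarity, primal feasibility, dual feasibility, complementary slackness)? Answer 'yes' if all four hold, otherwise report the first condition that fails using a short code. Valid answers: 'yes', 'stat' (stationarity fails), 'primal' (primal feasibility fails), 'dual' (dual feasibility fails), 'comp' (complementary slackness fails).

Gradient of f: grad f(x) = Q x + c = (-2, -6)
Constraint values g_i(x) = a_i^T x - b_i:
  g_1((-2, 2)) = -2
  g_2((-2, 2)) = 0
Stationarity residual: grad f(x) + sum_i lambda_i a_i = (0, 0)
  -> stationarity OK
Primal feasibility (all g_i <= 0): OK
Dual feasibility (all lambda_i >= 0): FAILS
Complementary slackness (lambda_i * g_i(x) = 0 for all i): OK

Verdict: the first failing condition is dual_feasibility -> dual.

dual


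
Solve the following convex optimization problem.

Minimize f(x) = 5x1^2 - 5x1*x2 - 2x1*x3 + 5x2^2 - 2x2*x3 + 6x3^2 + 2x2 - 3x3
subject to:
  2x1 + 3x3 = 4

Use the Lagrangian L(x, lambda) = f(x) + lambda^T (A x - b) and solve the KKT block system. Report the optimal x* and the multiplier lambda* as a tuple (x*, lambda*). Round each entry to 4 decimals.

Form the Lagrangian:
  L(x, lambda) = (1/2) x^T Q x + c^T x + lambda^T (A x - b)
Stationarity (grad_x L = 0): Q x + c + A^T lambda = 0.
Primal feasibility: A x = b.

This gives the KKT block system:
  [ Q   A^T ] [ x     ]   [-c ]
  [ A    0  ] [ lambda ] = [ b ]

Solving the linear system:
  x*      = (0.6951, 0.3215, 0.8699)
  lambda* = (-1.8019)
  f(x*)   = 2.6204

x* = (0.6951, 0.3215, 0.8699), lambda* = (-1.8019)


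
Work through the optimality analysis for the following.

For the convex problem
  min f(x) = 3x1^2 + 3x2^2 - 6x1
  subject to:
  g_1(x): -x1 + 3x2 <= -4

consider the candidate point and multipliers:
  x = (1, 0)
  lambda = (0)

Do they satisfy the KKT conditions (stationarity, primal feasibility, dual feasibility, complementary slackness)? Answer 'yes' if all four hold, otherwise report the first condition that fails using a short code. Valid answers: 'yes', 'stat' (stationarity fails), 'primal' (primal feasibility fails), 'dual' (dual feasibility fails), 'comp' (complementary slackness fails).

Gradient of f: grad f(x) = Q x + c = (0, 0)
Constraint values g_i(x) = a_i^T x - b_i:
  g_1((1, 0)) = 3
Stationarity residual: grad f(x) + sum_i lambda_i a_i = (0, 0)
  -> stationarity OK
Primal feasibility (all g_i <= 0): FAILS
Dual feasibility (all lambda_i >= 0): OK
Complementary slackness (lambda_i * g_i(x) = 0 for all i): OK

Verdict: the first failing condition is primal_feasibility -> primal.

primal


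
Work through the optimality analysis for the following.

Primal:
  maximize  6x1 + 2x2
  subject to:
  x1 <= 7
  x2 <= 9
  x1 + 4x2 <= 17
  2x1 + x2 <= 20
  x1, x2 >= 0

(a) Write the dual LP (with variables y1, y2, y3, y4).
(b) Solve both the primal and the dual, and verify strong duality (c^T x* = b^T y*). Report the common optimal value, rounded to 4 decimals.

The standard primal-dual pair for 'max c^T x s.t. A x <= b, x >= 0' is:
  Dual:  min b^T y  s.t.  A^T y >= c,  y >= 0.

So the dual LP is:
  minimize  7y1 + 9y2 + 17y3 + 20y4
  subject to:
    y1 + y3 + 2y4 >= 6
    y2 + 4y3 + y4 >= 2
    y1, y2, y3, y4 >= 0

Solving the primal: x* = (7, 2.5).
  primal value c^T x* = 47.
Solving the dual: y* = (5.5, 0, 0.5, 0).
  dual value b^T y* = 47.
Strong duality: c^T x* = b^T y*. Confirmed.

47


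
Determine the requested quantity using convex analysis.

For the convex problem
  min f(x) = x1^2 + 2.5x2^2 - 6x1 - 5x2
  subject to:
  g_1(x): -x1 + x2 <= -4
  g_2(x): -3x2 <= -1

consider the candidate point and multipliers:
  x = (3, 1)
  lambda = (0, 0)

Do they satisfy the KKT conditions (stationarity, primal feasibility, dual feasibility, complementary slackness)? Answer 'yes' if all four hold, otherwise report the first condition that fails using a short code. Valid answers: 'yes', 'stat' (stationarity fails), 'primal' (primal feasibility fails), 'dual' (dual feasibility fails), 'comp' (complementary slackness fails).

Gradient of f: grad f(x) = Q x + c = (0, 0)
Constraint values g_i(x) = a_i^T x - b_i:
  g_1((3, 1)) = 2
  g_2((3, 1)) = -2
Stationarity residual: grad f(x) + sum_i lambda_i a_i = (0, 0)
  -> stationarity OK
Primal feasibility (all g_i <= 0): FAILS
Dual feasibility (all lambda_i >= 0): OK
Complementary slackness (lambda_i * g_i(x) = 0 for all i): OK

Verdict: the first failing condition is primal_feasibility -> primal.

primal


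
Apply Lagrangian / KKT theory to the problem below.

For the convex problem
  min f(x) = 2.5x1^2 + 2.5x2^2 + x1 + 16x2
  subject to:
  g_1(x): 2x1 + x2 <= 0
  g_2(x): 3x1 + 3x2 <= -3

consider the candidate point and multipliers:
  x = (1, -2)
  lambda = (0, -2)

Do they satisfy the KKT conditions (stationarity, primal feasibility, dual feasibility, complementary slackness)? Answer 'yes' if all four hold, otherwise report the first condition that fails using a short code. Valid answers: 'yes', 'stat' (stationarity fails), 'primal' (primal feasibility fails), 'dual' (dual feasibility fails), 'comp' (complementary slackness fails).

Gradient of f: grad f(x) = Q x + c = (6, 6)
Constraint values g_i(x) = a_i^T x - b_i:
  g_1((1, -2)) = 0
  g_2((1, -2)) = 0
Stationarity residual: grad f(x) + sum_i lambda_i a_i = (0, 0)
  -> stationarity OK
Primal feasibility (all g_i <= 0): OK
Dual feasibility (all lambda_i >= 0): FAILS
Complementary slackness (lambda_i * g_i(x) = 0 for all i): OK

Verdict: the first failing condition is dual_feasibility -> dual.

dual


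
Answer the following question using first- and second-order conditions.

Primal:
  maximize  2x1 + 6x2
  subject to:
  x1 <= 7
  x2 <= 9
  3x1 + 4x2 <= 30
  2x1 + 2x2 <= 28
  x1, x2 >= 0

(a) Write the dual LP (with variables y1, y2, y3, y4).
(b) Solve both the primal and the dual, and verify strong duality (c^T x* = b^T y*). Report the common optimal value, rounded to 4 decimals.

The standard primal-dual pair for 'max c^T x s.t. A x <= b, x >= 0' is:
  Dual:  min b^T y  s.t.  A^T y >= c,  y >= 0.

So the dual LP is:
  minimize  7y1 + 9y2 + 30y3 + 28y4
  subject to:
    y1 + 3y3 + 2y4 >= 2
    y2 + 4y3 + 2y4 >= 6
    y1, y2, y3, y4 >= 0

Solving the primal: x* = (0, 7.5).
  primal value c^T x* = 45.
Solving the dual: y* = (0, 0, 1.5, 0).
  dual value b^T y* = 45.
Strong duality: c^T x* = b^T y*. Confirmed.

45


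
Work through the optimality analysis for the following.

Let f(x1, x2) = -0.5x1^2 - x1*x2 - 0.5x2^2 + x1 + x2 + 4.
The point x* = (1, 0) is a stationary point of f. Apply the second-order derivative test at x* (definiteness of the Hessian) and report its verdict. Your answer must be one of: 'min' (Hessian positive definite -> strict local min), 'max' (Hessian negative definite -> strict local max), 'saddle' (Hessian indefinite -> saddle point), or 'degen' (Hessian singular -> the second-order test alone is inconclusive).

Compute the Hessian H = grad^2 f:
  H = [[-1, -1], [-1, -1]]
Verify stationarity: grad f(x*) = H x* + g = (0, 0).
Eigenvalues of H: -2, 0.
H has a zero eigenvalue (singular; negative semidefinite but not definite), so H is neither positive definite, negative definite, nor indefinite. The second-order test alone is inconclusive -> degen.
(Indeed, f is constant along the null direction of H through x*, so x* is not a strict local extremum.)

degen


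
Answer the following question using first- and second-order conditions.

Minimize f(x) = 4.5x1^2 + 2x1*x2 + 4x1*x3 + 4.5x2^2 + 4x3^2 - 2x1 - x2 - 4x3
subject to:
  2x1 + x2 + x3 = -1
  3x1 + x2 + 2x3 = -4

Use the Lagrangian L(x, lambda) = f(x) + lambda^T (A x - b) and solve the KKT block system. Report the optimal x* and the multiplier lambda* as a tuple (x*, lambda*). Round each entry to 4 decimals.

Form the Lagrangian:
  L(x, lambda) = (1/2) x^T Q x + c^T x + lambda^T (A x - b)
Stationarity (grad_x L = 0): Q x + c + A^T lambda = 0.
Primal feasibility: A x = b.

This gives the KKT block system:
  [ Q   A^T ] [ x     ]   [-c ]
  [ A    0  ] [ lambda ] = [ b ]

Solving the linear system:
  x*      = (-0.0714, 2.0714, -2.9286)
  lambda* = (-62.7143, 45.2143)
  f(x*)   = 63.9643

x* = (-0.0714, 2.0714, -2.9286), lambda* = (-62.7143, 45.2143)


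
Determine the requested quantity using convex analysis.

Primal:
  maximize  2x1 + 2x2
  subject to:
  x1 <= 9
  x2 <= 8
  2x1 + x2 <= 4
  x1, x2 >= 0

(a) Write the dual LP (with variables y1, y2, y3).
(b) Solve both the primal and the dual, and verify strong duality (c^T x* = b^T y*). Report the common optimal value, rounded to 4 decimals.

The standard primal-dual pair for 'max c^T x s.t. A x <= b, x >= 0' is:
  Dual:  min b^T y  s.t.  A^T y >= c,  y >= 0.

So the dual LP is:
  minimize  9y1 + 8y2 + 4y3
  subject to:
    y1 + 2y3 >= 2
    y2 + y3 >= 2
    y1, y2, y3 >= 0

Solving the primal: x* = (0, 4).
  primal value c^T x* = 8.
Solving the dual: y* = (0, 0, 2).
  dual value b^T y* = 8.
Strong duality: c^T x* = b^T y*. Confirmed.

8


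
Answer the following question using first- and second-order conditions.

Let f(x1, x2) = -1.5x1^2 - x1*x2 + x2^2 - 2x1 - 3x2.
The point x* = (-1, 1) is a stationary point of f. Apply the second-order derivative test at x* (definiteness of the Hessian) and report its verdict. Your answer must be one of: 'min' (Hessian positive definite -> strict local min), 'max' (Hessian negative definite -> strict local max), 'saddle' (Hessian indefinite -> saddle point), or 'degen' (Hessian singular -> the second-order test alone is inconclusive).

Compute the Hessian H = grad^2 f:
  H = [[-3, -1], [-1, 2]]
Verify stationarity: grad f(x*) = H x* + g = (0, 0).
Eigenvalues of H: -3.1926, 2.1926.
Eigenvalues have mixed signs, so H is indefinite -> x* is a saddle point.

saddle


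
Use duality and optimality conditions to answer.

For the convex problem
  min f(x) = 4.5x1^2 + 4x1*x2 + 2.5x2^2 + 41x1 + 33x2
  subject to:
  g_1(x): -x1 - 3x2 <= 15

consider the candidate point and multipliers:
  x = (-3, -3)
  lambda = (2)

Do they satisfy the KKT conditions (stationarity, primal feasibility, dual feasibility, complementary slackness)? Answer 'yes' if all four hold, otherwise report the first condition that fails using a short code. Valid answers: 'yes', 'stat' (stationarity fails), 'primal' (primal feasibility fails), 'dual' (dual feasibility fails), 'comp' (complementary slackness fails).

Gradient of f: grad f(x) = Q x + c = (2, 6)
Constraint values g_i(x) = a_i^T x - b_i:
  g_1((-3, -3)) = -3
Stationarity residual: grad f(x) + sum_i lambda_i a_i = (0, 0)
  -> stationarity OK
Primal feasibility (all g_i <= 0): OK
Dual feasibility (all lambda_i >= 0): OK
Complementary slackness (lambda_i * g_i(x) = 0 for all i): FAILS

Verdict: the first failing condition is complementary_slackness -> comp.

comp


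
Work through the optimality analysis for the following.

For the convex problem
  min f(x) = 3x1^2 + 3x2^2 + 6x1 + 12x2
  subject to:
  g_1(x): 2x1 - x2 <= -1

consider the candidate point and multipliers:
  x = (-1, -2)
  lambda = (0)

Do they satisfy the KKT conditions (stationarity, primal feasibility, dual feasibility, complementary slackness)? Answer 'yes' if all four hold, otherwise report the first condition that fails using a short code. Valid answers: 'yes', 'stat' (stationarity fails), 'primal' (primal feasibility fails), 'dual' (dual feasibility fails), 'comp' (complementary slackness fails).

Gradient of f: grad f(x) = Q x + c = (0, 0)
Constraint values g_i(x) = a_i^T x - b_i:
  g_1((-1, -2)) = 1
Stationarity residual: grad f(x) + sum_i lambda_i a_i = (0, 0)
  -> stationarity OK
Primal feasibility (all g_i <= 0): FAILS
Dual feasibility (all lambda_i >= 0): OK
Complementary slackness (lambda_i * g_i(x) = 0 for all i): OK

Verdict: the first failing condition is primal_feasibility -> primal.

primal


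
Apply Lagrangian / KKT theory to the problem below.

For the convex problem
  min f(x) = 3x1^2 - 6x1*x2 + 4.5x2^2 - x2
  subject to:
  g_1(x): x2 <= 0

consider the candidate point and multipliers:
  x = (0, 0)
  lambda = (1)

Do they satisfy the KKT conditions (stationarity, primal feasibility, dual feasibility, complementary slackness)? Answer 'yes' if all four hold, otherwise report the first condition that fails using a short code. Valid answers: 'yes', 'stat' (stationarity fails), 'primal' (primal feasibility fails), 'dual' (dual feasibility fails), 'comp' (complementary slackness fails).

Gradient of f: grad f(x) = Q x + c = (0, -1)
Constraint values g_i(x) = a_i^T x - b_i:
  g_1((0, 0)) = 0
Stationarity residual: grad f(x) + sum_i lambda_i a_i = (0, 0)
  -> stationarity OK
Primal feasibility (all g_i <= 0): OK
Dual feasibility (all lambda_i >= 0): OK
Complementary slackness (lambda_i * g_i(x) = 0 for all i): OK

Verdict: yes, KKT holds.

yes


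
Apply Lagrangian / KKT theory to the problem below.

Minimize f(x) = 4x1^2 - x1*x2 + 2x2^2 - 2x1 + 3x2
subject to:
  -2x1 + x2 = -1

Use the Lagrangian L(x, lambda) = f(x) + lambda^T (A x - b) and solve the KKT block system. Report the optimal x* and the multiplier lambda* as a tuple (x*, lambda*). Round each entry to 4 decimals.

Form the Lagrangian:
  L(x, lambda) = (1/2) x^T Q x + c^T x + lambda^T (A x - b)
Stationarity (grad_x L = 0): Q x + c + A^T lambda = 0.
Primal feasibility: A x = b.

This gives the KKT block system:
  [ Q   A^T ] [ x     ]   [-c ]
  [ A    0  ] [ lambda ] = [ b ]

Solving the linear system:
  x*      = (0.15, -0.7)
  lambda* = (-0.05)
  f(x*)   = -1.225

x* = (0.15, -0.7), lambda* = (-0.05)


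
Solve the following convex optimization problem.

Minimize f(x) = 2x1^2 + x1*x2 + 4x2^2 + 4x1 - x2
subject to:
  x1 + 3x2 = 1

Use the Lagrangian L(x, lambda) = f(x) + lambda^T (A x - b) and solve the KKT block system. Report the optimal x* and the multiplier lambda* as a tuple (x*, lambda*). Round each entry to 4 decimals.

Form the Lagrangian:
  L(x, lambda) = (1/2) x^T Q x + c^T x + lambda^T (A x - b)
Stationarity (grad_x L = 0): Q x + c + A^T lambda = 0.
Primal feasibility: A x = b.

This gives the KKT block system:
  [ Q   A^T ] [ x     ]   [-c ]
  [ A    0  ] [ lambda ] = [ b ]

Solving the linear system:
  x*      = (-0.8947, 0.6316)
  lambda* = (-1.0526)
  f(x*)   = -1.5789

x* = (-0.8947, 0.6316), lambda* = (-1.0526)


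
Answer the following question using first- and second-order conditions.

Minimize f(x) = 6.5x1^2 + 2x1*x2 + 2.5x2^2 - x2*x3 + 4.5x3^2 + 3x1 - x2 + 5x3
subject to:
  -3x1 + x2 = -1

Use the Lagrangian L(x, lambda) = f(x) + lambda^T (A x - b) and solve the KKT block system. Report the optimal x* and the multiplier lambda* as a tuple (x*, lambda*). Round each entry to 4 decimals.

Form the Lagrangian:
  L(x, lambda) = (1/2) x^T Q x + c^T x + lambda^T (A x - b)
Stationarity (grad_x L = 0): Q x + c + A^T lambda = 0.
Primal feasibility: A x = b.

This gives the KKT block system:
  [ Q   A^T ] [ x     ]   [-c ]
  [ A    0  ] [ lambda ] = [ b ]

Solving the linear system:
  x*      = (0.2174, -0.3478, -0.5942)
  lambda* = (1.7101)
  f(x*)   = -0.1304

x* = (0.2174, -0.3478, -0.5942), lambda* = (1.7101)


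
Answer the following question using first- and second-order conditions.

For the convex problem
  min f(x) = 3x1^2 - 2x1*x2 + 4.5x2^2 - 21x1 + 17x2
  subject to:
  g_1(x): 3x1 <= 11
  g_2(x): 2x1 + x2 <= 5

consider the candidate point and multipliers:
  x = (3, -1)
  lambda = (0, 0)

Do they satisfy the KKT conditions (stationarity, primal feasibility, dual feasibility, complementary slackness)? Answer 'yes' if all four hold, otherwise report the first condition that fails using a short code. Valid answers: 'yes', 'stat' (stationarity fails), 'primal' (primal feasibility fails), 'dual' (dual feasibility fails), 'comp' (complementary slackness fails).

Gradient of f: grad f(x) = Q x + c = (-1, 2)
Constraint values g_i(x) = a_i^T x - b_i:
  g_1((3, -1)) = -2
  g_2((3, -1)) = 0
Stationarity residual: grad f(x) + sum_i lambda_i a_i = (-1, 2)
  -> stationarity FAILS
Primal feasibility (all g_i <= 0): OK
Dual feasibility (all lambda_i >= 0): OK
Complementary slackness (lambda_i * g_i(x) = 0 for all i): OK

Verdict: the first failing condition is stationarity -> stat.

stat


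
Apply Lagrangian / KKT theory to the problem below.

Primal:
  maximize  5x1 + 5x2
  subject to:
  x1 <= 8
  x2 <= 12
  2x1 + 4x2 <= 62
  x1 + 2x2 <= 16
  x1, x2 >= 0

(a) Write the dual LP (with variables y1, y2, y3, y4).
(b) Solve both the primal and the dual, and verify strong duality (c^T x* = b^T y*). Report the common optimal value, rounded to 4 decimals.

The standard primal-dual pair for 'max c^T x s.t. A x <= b, x >= 0' is:
  Dual:  min b^T y  s.t.  A^T y >= c,  y >= 0.

So the dual LP is:
  minimize  8y1 + 12y2 + 62y3 + 16y4
  subject to:
    y1 + 2y3 + y4 >= 5
    y2 + 4y3 + 2y4 >= 5
    y1, y2, y3, y4 >= 0

Solving the primal: x* = (8, 4).
  primal value c^T x* = 60.
Solving the dual: y* = (2.5, 0, 0, 2.5).
  dual value b^T y* = 60.
Strong duality: c^T x* = b^T y*. Confirmed.

60


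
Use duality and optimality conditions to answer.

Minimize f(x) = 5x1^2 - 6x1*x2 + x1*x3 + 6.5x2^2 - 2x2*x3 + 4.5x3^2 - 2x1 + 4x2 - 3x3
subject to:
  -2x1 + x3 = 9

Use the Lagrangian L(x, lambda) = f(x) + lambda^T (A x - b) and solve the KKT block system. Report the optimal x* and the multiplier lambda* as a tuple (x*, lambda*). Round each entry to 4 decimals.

Form the Lagrangian:
  L(x, lambda) = (1/2) x^T Q x + c^T x + lambda^T (A x - b)
Stationarity (grad_x L = 0): Q x + c + A^T lambda = 0.
Primal feasibility: A x = b.

This gives the KKT block system:
  [ Q   A^T ] [ x     ]   [-c ]
  [ A    0  ] [ lambda ] = [ b ]

Solving the linear system:
  x*      = (-3.5982, -1.6909, 1.8036)
  lambda* = (-13.0164)
  f(x*)   = 56.0845

x* = (-3.5982, -1.6909, 1.8036), lambda* = (-13.0164)


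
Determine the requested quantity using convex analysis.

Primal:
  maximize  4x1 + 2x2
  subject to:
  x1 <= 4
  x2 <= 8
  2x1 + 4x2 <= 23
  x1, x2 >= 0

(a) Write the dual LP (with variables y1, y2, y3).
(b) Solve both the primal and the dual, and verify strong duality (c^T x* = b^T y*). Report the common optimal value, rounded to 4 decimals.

The standard primal-dual pair for 'max c^T x s.t. A x <= b, x >= 0' is:
  Dual:  min b^T y  s.t.  A^T y >= c,  y >= 0.

So the dual LP is:
  minimize  4y1 + 8y2 + 23y3
  subject to:
    y1 + 2y3 >= 4
    y2 + 4y3 >= 2
    y1, y2, y3 >= 0

Solving the primal: x* = (4, 3.75).
  primal value c^T x* = 23.5.
Solving the dual: y* = (3, 0, 0.5).
  dual value b^T y* = 23.5.
Strong duality: c^T x* = b^T y*. Confirmed.

23.5


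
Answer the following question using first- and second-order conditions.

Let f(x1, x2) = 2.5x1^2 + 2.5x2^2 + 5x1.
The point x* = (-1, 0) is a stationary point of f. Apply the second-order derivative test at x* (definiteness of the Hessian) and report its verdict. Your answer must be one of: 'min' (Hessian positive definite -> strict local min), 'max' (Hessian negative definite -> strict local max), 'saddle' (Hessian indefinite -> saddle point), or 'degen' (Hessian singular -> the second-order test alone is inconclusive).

Compute the Hessian H = grad^2 f:
  H = [[5, 0], [0, 5]]
Verify stationarity: grad f(x*) = H x* + g = (0, 0).
Eigenvalues of H: 5, 5.
Both eigenvalues > 0, so H is positive definite -> x* is a strict local min.

min


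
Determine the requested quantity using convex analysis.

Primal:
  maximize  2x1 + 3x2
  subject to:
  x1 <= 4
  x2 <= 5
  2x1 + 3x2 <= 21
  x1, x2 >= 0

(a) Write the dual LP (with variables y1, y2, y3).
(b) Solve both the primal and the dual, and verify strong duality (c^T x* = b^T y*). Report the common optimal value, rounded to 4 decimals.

The standard primal-dual pair for 'max c^T x s.t. A x <= b, x >= 0' is:
  Dual:  min b^T y  s.t.  A^T y >= c,  y >= 0.

So the dual LP is:
  minimize  4y1 + 5y2 + 21y3
  subject to:
    y1 + 2y3 >= 2
    y2 + 3y3 >= 3
    y1, y2, y3 >= 0

Solving the primal: x* = (3, 5).
  primal value c^T x* = 21.
Solving the dual: y* = (0, 0, 1).
  dual value b^T y* = 21.
Strong duality: c^T x* = b^T y*. Confirmed.

21


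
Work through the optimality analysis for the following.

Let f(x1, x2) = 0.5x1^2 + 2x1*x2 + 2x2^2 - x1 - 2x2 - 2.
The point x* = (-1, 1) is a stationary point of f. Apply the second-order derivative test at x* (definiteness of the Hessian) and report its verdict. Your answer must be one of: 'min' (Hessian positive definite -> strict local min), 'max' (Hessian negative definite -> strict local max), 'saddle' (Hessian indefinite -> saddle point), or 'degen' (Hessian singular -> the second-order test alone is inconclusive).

Compute the Hessian H = grad^2 f:
  H = [[1, 2], [2, 4]]
Verify stationarity: grad f(x*) = H x* + g = (0, 0).
Eigenvalues of H: 0, 5.
H has a zero eigenvalue (singular; positive semidefinite but not definite), so H is neither positive definite, negative definite, nor indefinite. The second-order test alone is inconclusive -> degen.
(Indeed, f is constant along the null direction of H through x*, so x* is not a strict local extremum.)

degen


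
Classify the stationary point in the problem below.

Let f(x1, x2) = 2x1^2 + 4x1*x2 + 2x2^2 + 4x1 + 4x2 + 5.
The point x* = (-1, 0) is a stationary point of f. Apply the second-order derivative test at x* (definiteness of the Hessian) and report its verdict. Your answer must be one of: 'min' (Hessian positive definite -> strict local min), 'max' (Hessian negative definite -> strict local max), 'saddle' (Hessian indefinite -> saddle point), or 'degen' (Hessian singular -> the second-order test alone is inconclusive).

Compute the Hessian H = grad^2 f:
  H = [[4, 4], [4, 4]]
Verify stationarity: grad f(x*) = H x* + g = (0, 0).
Eigenvalues of H: 0, 8.
H has a zero eigenvalue (singular; positive semidefinite but not definite), so H is neither positive definite, negative definite, nor indefinite. The second-order test alone is inconclusive -> degen.
(Indeed, f is constant along the null direction of H through x*, so x* is not a strict local extremum.)

degen


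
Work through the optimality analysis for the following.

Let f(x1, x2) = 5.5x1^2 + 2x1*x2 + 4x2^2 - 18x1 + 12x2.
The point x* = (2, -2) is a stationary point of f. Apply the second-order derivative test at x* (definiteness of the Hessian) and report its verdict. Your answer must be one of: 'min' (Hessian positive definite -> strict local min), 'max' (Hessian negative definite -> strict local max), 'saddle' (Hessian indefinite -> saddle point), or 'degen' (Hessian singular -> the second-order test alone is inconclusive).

Compute the Hessian H = grad^2 f:
  H = [[11, 2], [2, 8]]
Verify stationarity: grad f(x*) = H x* + g = (0, 0).
Eigenvalues of H: 7, 12.
Both eigenvalues > 0, so H is positive definite -> x* is a strict local min.

min


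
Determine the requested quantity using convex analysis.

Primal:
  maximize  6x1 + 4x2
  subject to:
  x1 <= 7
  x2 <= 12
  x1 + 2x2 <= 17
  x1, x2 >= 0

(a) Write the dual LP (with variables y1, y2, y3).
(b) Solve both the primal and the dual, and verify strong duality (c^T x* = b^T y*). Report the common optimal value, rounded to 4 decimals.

The standard primal-dual pair for 'max c^T x s.t. A x <= b, x >= 0' is:
  Dual:  min b^T y  s.t.  A^T y >= c,  y >= 0.

So the dual LP is:
  minimize  7y1 + 12y2 + 17y3
  subject to:
    y1 + y3 >= 6
    y2 + 2y3 >= 4
    y1, y2, y3 >= 0

Solving the primal: x* = (7, 5).
  primal value c^T x* = 62.
Solving the dual: y* = (4, 0, 2).
  dual value b^T y* = 62.
Strong duality: c^T x* = b^T y*. Confirmed.

62


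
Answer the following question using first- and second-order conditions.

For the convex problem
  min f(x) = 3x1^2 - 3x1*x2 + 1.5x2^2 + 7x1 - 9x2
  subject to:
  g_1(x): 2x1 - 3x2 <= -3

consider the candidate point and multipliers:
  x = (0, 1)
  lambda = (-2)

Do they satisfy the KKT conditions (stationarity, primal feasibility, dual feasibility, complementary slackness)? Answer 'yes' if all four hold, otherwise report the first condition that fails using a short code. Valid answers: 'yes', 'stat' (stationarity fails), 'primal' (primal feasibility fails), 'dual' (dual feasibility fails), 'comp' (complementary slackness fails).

Gradient of f: grad f(x) = Q x + c = (4, -6)
Constraint values g_i(x) = a_i^T x - b_i:
  g_1((0, 1)) = 0
Stationarity residual: grad f(x) + sum_i lambda_i a_i = (0, 0)
  -> stationarity OK
Primal feasibility (all g_i <= 0): OK
Dual feasibility (all lambda_i >= 0): FAILS
Complementary slackness (lambda_i * g_i(x) = 0 for all i): OK

Verdict: the first failing condition is dual_feasibility -> dual.

dual
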